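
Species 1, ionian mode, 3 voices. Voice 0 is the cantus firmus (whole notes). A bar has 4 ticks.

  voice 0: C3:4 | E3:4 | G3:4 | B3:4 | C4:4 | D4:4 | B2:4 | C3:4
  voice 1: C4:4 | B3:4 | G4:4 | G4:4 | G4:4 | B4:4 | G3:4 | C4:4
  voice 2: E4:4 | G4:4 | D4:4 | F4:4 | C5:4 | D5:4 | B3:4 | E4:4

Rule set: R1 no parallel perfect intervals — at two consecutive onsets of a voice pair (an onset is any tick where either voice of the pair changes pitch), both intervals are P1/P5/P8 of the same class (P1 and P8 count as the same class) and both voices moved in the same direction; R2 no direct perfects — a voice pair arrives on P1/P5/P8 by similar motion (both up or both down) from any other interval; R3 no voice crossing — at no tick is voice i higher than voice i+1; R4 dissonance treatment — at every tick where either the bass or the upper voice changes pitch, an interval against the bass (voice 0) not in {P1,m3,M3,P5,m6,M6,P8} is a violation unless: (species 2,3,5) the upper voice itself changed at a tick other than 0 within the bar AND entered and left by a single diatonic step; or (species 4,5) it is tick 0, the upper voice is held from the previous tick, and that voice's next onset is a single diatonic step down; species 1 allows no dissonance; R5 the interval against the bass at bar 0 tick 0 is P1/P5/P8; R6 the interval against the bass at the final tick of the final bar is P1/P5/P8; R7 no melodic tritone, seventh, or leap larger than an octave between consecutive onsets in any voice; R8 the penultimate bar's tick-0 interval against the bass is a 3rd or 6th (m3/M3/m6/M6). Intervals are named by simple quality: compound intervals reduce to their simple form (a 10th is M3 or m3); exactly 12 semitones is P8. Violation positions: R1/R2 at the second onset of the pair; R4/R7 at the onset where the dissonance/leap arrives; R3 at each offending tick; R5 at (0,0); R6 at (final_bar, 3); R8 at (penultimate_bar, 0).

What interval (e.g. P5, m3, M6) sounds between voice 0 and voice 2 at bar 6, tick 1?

P8

voice 0=B2 voice 2=B3 -> P8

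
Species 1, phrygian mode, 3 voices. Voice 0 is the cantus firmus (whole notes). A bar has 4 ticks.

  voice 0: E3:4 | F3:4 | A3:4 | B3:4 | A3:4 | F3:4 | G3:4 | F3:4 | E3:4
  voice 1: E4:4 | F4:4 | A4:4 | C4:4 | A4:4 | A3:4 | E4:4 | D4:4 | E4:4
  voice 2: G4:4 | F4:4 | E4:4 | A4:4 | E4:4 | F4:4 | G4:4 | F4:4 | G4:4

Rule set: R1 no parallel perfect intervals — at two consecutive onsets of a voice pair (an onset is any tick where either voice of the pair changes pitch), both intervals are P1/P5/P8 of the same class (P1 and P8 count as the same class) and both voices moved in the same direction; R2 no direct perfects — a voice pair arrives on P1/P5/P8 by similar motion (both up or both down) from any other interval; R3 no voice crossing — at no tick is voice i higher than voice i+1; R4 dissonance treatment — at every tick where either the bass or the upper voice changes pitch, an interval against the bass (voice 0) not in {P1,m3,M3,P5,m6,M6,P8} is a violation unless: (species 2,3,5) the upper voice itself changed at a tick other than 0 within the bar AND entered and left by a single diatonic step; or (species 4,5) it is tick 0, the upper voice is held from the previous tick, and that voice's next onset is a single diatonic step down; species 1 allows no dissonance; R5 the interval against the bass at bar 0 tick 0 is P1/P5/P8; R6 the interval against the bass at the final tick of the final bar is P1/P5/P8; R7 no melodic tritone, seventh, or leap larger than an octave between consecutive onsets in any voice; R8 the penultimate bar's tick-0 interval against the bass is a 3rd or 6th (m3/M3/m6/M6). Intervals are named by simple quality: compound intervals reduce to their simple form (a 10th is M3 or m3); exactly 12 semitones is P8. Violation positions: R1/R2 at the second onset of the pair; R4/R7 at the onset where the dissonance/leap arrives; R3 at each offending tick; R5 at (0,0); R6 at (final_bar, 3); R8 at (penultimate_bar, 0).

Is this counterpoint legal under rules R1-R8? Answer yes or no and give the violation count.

bar 0: v0=E3 v1=E4 v2=G4 (m3)
bar 1: v0=F3 v1=F4 v2=F4 (P8)
bar 2: v0=A3 v1=A4 v2=E4 (P5)
bar 3: v0=B3 v1=C4 v2=A4 (m7)
bar 4: v0=A3 v1=A4 v2=E4 (P5)
bar 5: v0=F3 v1=A3 v2=F4 (P8)
bar 6: v0=G3 v1=E4 v2=G4 (P8)
bar 7: v0=F3 v1=D4 v2=F4 (P8)
bar 8: v0=E3 v1=E4 v2=G4 (m3)
  R5 @ bar0.0: opens on m3
  R1 @ bar1.0: E3/E4 P8 -> F3/F4 P8 similar
  R1 @ bar2.0: F3/F4 P8 -> A3/A4 P8 similar
  R3 @ bar2.0: A4 above E4
  R3 @ bar2.1: A4 above E4
  R3 @ bar2.2: A4 above E4
  R3 @ bar2.3: A4 above E4
  R4 @ bar3.0: B3/C4 m2 untreated
  R4 @ bar3.0: B3/A4 m7 untreated
  R2 @ bar4.0: B3/A4 m7 -> A3/E4 P5 similar
  R3 @ bar4.0: A4 above E4
  R3 @ bar4.1: A4 above E4
  R3 @ bar4.2: A4 above E4
  R3 @ bar4.3: A4 above E4
  R1 @ bar6.0: F3/F4 P8 -> G3/G4 P8 similar
  R1 @ bar7.0: G3/G4 P8 -> F3/F4 P8 similar
  R8 @ bar7.0: penult P8 not 3rd/6th
  R6 @ bar8.3: closes on m3

No (18 violations)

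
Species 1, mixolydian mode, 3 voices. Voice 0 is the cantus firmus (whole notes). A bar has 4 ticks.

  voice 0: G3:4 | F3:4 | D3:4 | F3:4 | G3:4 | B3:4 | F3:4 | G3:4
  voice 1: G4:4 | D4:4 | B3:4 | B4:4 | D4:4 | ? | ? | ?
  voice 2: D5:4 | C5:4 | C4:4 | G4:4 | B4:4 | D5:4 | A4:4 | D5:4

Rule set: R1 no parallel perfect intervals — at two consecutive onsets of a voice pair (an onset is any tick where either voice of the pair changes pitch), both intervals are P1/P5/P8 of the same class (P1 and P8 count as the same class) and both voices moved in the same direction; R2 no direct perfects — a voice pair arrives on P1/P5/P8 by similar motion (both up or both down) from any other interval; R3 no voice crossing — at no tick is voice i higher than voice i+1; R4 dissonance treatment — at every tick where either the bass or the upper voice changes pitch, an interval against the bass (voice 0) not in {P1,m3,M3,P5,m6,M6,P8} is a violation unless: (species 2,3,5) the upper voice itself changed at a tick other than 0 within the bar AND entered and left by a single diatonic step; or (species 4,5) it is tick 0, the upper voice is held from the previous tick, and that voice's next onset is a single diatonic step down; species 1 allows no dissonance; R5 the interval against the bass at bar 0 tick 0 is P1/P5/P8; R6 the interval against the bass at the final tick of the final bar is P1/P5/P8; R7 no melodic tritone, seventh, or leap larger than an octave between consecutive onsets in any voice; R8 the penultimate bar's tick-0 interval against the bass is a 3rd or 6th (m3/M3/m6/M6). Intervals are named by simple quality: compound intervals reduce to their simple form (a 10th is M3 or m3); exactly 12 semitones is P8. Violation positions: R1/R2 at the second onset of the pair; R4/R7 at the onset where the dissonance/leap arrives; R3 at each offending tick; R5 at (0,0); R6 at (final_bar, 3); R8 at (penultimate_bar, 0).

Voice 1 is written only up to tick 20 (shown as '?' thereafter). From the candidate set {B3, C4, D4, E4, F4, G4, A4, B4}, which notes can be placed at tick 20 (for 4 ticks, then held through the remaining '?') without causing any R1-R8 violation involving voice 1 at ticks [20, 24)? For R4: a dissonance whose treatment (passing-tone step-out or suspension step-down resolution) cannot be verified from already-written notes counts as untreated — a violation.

{B3, D4}

B3: legal
C4: violates R4
D4: legal
E4: violates R4
F4: violates R4
G4: violates R2
A4: violates R4
B4: violates R2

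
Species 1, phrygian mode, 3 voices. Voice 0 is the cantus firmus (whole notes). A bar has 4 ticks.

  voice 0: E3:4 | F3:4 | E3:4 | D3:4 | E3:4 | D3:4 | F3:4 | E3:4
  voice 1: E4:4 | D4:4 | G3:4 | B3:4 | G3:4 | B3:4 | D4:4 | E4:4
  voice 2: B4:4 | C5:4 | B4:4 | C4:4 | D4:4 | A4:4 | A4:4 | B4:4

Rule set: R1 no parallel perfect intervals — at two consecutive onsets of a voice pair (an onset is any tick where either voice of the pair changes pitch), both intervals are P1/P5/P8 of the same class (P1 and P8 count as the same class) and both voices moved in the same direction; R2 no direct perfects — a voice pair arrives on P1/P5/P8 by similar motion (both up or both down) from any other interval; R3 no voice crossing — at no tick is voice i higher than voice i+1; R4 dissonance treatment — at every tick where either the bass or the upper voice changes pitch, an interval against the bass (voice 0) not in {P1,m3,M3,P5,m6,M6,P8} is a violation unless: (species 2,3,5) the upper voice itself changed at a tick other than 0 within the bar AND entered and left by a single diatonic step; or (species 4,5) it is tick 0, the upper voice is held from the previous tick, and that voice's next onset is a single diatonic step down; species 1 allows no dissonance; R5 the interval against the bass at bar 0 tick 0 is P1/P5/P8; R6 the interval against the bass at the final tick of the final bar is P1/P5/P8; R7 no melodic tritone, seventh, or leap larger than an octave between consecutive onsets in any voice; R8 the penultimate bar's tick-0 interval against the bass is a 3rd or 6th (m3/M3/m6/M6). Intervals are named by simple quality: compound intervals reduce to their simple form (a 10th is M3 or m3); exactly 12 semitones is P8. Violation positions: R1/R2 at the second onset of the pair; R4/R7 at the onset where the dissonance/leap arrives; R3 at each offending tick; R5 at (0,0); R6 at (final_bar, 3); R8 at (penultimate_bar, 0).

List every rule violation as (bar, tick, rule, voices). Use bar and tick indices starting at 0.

(1, 0, R1, (0, 2))
(2, 0, R1, (0, 2))
(3, 0, R4, (0, 2))
(3, 0, R7, (2,))
(4, 0, R4, (0, 2))
(7, 0, R1, (1, 2))

bar 0: v0=E3 v1=E4 v2=B4 downbeat P5
bar 1: v0=F3 v1=D4 v2=C5 downbeat P5
bar 2: v0=E3 v1=G3 v2=B4 downbeat P5
bar 3: v0=D3 v1=B3 v2=C4 downbeat m7
bar 4: v0=E3 v1=G3 v2=D4 downbeat m7
bar 5: v0=D3 v1=B3 v2=A4 downbeat P5
bar 6: v0=F3 v1=D4 v2=A4 downbeat M3
bar 7: v0=E3 v1=E4 v2=B4 downbeat P5
  -> R1 @ bar 1 tick 0 v(0, 2): E3/B4 P5 -> F3/C5 P5 similar
  -> R1 @ bar 2 tick 0 v(0, 2): F3/C5 P5 -> E3/B4 P5 similar
  -> R4 @ bar 3 tick 0 v(0, 2): D3/C4 m7 untreated
  -> R7 @ bar 3 tick 0 v(2,): B4->C4 leap 11st
  -> R4 @ bar 4 tick 0 v(0, 2): E3/D4 m7 untreated
  -> R1 @ bar 7 tick 0 v(1, 2): D4/A4 P5 -> E4/B4 P5 similar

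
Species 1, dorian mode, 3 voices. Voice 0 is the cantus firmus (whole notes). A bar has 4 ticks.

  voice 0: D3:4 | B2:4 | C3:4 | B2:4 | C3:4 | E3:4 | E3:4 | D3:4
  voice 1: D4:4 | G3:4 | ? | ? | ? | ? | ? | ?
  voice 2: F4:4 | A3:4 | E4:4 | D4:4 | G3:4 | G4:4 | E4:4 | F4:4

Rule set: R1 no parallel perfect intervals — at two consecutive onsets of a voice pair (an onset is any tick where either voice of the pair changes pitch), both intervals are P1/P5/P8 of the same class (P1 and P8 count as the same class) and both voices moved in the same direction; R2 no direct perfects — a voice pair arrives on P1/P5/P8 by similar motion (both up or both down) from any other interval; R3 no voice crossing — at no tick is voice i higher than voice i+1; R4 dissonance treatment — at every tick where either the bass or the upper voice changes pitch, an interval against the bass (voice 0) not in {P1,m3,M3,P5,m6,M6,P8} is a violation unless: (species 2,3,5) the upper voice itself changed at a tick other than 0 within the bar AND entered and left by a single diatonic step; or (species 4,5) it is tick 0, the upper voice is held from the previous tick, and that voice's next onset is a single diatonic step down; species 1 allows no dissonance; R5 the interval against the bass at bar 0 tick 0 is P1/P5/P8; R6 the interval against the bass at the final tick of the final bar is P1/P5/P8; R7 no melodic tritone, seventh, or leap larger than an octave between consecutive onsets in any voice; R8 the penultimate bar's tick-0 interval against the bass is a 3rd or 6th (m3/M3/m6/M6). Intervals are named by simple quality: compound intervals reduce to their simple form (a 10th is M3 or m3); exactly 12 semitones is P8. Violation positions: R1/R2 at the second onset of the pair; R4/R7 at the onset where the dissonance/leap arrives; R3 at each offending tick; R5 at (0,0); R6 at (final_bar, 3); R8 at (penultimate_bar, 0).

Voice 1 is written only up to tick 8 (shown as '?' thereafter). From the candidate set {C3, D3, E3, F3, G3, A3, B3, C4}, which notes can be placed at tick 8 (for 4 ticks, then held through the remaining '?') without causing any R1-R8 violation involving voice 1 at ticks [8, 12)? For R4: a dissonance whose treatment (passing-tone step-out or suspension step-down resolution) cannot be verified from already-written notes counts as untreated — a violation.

C3: legal
D3: violates R4
E3: legal
F3: violates R4
G3: legal
A3: violates R2
B3: violates R4
C4: violates R2

{C3, E3, G3}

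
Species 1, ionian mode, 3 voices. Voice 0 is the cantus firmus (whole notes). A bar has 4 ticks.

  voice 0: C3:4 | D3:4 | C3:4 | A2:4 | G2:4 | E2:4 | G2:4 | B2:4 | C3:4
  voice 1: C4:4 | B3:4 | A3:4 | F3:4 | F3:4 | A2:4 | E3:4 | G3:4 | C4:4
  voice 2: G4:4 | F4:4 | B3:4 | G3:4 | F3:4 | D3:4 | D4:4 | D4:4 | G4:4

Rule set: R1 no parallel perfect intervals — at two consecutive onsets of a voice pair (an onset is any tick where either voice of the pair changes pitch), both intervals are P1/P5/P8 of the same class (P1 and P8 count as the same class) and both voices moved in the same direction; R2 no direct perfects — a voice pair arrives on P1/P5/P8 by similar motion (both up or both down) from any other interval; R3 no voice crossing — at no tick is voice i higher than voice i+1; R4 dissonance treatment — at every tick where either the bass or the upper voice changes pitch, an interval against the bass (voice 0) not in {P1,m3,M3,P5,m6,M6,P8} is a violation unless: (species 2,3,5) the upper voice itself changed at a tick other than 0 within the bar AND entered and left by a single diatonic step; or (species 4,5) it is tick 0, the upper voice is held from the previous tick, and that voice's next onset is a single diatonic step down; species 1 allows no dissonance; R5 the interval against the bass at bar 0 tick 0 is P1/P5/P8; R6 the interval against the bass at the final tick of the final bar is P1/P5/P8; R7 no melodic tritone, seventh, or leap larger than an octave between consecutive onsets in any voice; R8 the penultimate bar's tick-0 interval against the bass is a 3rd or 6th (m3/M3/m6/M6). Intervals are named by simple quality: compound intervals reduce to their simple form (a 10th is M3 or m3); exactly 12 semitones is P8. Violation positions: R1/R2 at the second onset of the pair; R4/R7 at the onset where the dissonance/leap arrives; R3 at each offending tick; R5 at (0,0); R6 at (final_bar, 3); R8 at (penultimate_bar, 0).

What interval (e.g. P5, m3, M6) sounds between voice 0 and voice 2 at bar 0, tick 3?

voice 0=C3 voice 2=G4 -> P5

P5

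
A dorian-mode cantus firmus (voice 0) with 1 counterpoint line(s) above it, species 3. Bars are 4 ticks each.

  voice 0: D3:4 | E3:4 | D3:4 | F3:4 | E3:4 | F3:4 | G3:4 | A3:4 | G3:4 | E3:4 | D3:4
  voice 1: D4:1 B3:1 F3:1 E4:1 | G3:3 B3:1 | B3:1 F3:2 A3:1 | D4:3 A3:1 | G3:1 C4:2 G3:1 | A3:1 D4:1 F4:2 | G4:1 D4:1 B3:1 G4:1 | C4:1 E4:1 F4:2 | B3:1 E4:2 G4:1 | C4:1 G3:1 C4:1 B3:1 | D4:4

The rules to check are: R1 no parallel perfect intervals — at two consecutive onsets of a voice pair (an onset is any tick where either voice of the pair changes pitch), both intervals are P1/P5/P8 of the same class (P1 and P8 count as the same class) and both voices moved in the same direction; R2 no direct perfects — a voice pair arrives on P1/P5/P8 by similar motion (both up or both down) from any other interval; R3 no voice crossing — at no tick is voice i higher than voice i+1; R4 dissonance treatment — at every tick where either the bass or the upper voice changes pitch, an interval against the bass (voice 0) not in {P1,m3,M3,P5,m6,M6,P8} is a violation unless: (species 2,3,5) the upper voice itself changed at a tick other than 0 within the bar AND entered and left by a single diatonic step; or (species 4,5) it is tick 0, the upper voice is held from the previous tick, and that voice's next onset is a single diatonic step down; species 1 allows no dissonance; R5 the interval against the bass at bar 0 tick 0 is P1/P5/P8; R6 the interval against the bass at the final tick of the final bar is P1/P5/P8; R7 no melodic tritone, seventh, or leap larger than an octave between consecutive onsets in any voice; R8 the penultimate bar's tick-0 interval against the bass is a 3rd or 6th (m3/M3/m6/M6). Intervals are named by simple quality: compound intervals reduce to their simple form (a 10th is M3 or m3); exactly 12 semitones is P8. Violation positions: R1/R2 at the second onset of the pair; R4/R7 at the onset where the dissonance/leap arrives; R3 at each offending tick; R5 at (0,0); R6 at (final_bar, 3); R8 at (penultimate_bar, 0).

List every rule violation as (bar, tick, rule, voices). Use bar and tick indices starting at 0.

(0, 2, R7, (1,))
(0, 3, R4, (0, 1))
(0, 3, R7, (1,))
(2, 1, R7, (1,))
(6, 0, R1, (0, 1))
(8, 0, R7, (1,))

bar 0: v0=D3 v1=D4 downbeat P8
bar 1: v0=E3 v1=G3 downbeat m3
bar 2: v0=D3 v1=B3 downbeat M6
bar 3: v0=F3 v1=D4 downbeat M6
bar 4: v0=E3 v1=G3 downbeat m3
bar 5: v0=F3 v1=A3 downbeat M3
bar 6: v0=G3 v1=G4 downbeat P8
bar 7: v0=A3 v1=C4 downbeat m3
bar 8: v0=G3 v1=B3 downbeat M3
bar 9: v0=E3 v1=C4 downbeat m6
bar 10: v0=D3 v1=D4 downbeat P8
  -> R7 @ bar 0 tick 2 v(1,): B3->F3 leap 6st
  -> R4 @ bar 0 tick 3 v(0, 1): D3/E4 M2 untreated
  -> R7 @ bar 0 tick 3 v(1,): F3->E4 leap 11st
  -> R7 @ bar 2 tick 1 v(1,): B3->F3 leap 6st
  -> R1 @ bar 6 tick 0 v(0, 1): F3/F4 P8 -> G3/G4 P8 similar
  -> R7 @ bar 8 tick 0 v(1,): F4->B3 leap 6st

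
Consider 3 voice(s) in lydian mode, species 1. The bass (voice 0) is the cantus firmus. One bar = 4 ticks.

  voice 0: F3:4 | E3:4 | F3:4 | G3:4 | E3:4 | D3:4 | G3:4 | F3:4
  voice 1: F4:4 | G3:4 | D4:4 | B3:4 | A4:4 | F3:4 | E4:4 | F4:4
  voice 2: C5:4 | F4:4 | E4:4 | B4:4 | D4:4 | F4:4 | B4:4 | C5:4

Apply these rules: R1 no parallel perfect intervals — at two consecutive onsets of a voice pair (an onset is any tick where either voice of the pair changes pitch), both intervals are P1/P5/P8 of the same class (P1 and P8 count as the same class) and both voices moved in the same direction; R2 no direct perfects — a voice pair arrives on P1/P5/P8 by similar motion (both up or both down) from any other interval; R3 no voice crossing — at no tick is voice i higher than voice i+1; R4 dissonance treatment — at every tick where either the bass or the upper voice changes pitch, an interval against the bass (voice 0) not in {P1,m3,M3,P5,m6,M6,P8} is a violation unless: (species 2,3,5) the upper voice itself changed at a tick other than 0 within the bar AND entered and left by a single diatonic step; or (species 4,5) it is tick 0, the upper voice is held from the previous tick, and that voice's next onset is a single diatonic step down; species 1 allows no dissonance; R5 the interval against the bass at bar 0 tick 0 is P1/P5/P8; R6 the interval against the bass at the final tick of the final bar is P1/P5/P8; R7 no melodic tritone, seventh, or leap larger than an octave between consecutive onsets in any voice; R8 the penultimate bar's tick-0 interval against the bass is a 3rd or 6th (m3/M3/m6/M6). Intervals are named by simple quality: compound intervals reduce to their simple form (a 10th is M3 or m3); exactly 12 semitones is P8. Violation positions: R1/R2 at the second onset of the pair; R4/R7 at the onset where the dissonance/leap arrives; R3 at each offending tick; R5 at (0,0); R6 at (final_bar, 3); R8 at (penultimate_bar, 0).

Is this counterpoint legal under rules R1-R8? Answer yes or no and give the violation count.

bar 0: v0=F3 v1=F4 v2=C5 (P5)
bar 1: v0=E3 v1=G3 v2=F4 (m2)
bar 2: v0=F3 v1=D4 v2=E4 (M7)
bar 3: v0=G3 v1=B3 v2=B4 (M3)
bar 4: v0=E3 v1=A4 v2=D4 (m7)
bar 5: v0=D3 v1=F3 v2=F4 (m3)
bar 6: v0=G3 v1=E4 v2=B4 (M3)
bar 7: v0=F3 v1=F4 v2=C5 (P5)
  R4 @ bar1.0: E3/F4 m2 untreated
  R7 @ bar1.0: F4->G3 leap 10st
  R4 @ bar2.0: F3/E4 M7 untreated
  R3 @ bar4.0: A4 above D4
  R4 @ bar4.0: E3/A4 P4 untreated
  R4 @ bar4.0: E3/D4 m7 untreated
  R7 @ bar4.0: B3->A4 leap 10st
  R3 @ bar4.1: A4 above D4
  R3 @ bar4.2: A4 above D4
  R3 @ bar4.3: A4 above D4
  R7 @ bar5.0: A4->F3 leap 16st
  R2 @ bar6.0: F3/F4 P8 -> E4/B4 P5 similar
  R7 @ bar6.0: F3->E4 leap 11st
  R7 @ bar6.0: F4->B4 leap 6st
  R1 @ bar7.0: E4/B4 P5 -> F4/C5 P5 similar

No (15 violations)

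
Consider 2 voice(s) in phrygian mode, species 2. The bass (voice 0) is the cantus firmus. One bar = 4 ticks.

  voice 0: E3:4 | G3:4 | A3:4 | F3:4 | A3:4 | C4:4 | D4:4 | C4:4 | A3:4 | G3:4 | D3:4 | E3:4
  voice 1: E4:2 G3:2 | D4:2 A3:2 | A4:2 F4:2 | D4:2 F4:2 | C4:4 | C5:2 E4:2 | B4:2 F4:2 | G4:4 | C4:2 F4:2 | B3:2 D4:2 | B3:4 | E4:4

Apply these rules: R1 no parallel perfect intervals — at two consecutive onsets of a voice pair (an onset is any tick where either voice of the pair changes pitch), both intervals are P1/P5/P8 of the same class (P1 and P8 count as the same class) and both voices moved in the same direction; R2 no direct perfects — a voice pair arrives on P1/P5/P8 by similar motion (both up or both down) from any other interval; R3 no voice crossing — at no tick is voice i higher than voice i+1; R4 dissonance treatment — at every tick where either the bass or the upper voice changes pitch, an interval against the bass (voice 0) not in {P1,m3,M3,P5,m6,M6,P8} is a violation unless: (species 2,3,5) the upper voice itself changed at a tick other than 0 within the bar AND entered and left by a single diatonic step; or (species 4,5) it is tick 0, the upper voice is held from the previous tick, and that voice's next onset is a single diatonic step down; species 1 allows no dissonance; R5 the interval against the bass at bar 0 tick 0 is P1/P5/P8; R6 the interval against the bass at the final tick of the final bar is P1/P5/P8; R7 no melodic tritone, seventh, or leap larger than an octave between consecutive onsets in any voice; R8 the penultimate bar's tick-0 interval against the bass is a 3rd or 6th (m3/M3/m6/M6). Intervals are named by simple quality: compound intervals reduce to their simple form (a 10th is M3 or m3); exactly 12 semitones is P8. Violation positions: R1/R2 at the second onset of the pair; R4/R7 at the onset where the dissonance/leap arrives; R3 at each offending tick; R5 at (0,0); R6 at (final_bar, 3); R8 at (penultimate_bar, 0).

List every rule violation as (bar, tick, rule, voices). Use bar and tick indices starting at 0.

bar 0: v0=E3 v1=E4 downbeat P8
bar 1: v0=G3 v1=D4 downbeat P5
bar 2: v0=A3 v1=A4 downbeat P8
bar 3: v0=F3 v1=D4 downbeat M6
bar 4: v0=A3 v1=C4 downbeat m3
bar 5: v0=C4 v1=C5 downbeat P8
bar 6: v0=D4 v1=B4 downbeat M6
bar 7: v0=C4 v1=G4 downbeat P5
bar 8: v0=A3 v1=C4 downbeat m3
bar 9: v0=G3 v1=B3 downbeat M3
bar 10: v0=D3 v1=B3 downbeat M6
bar 11: v0=E3 v1=E4 downbeat P8
  -> R2 @ bar 1 tick 0 v(0, 1): E3/G3 m3 -> G3/D4 P5 similar
  -> R4 @ bar 1 tick 2 v(0, 1): G3/A3 M2 untreated
  -> R2 @ bar 2 tick 0 v(0, 1): G3/A3 M2 -> A3/A4 P8 similar
  -> R2 @ bar 5 tick 0 v(0, 1): A3/C4 m3 -> C4/C5 P8 similar
  -> R7 @ bar 6 tick 2 v(1,): B4->F4 leap 6st
  -> R7 @ bar 9 tick 0 v(1,): F4->B3 leap 6st
  -> R2 @ bar 11 tick 0 v(0, 1): D3/B3 M6 -> E3/E4 P8 similar

(1, 0, R2, (0, 1))
(1, 2, R4, (0, 1))
(2, 0, R2, (0, 1))
(5, 0, R2, (0, 1))
(6, 2, R7, (1,))
(9, 0, R7, (1,))
(11, 0, R2, (0, 1))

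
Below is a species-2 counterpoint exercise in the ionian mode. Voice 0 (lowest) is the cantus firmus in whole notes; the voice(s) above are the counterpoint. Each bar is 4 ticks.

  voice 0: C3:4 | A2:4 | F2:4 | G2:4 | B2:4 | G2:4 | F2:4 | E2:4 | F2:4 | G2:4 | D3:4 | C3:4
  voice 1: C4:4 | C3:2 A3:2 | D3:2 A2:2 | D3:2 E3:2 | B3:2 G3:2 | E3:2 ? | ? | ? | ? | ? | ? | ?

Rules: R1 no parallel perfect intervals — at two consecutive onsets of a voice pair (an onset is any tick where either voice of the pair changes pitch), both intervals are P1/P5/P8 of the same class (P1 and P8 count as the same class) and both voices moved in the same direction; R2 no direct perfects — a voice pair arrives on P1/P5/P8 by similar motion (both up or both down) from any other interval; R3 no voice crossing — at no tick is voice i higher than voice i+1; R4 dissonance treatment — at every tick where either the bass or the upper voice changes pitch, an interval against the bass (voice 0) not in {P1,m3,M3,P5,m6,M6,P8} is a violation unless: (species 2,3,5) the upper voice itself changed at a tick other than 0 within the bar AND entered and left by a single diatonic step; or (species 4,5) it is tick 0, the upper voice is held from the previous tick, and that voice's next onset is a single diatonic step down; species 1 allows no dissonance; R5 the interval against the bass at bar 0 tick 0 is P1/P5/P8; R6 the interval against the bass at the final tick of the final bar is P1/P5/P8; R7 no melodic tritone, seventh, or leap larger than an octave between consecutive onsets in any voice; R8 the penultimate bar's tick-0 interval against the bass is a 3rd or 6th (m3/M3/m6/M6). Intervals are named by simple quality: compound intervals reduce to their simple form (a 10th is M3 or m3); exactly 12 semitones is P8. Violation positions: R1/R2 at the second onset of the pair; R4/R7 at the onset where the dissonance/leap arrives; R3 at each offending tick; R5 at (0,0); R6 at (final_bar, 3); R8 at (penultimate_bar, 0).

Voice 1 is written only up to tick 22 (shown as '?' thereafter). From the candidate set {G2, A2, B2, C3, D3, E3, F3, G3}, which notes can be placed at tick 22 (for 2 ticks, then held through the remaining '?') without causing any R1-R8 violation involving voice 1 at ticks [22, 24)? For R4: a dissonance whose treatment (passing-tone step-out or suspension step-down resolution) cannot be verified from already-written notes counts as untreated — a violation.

G2: legal
A2: violates R4
B2: legal
C3: violates R4
D3: legal
E3: legal
F3: violates R4
G3: legal

{B2, D3, E3, G2, G3}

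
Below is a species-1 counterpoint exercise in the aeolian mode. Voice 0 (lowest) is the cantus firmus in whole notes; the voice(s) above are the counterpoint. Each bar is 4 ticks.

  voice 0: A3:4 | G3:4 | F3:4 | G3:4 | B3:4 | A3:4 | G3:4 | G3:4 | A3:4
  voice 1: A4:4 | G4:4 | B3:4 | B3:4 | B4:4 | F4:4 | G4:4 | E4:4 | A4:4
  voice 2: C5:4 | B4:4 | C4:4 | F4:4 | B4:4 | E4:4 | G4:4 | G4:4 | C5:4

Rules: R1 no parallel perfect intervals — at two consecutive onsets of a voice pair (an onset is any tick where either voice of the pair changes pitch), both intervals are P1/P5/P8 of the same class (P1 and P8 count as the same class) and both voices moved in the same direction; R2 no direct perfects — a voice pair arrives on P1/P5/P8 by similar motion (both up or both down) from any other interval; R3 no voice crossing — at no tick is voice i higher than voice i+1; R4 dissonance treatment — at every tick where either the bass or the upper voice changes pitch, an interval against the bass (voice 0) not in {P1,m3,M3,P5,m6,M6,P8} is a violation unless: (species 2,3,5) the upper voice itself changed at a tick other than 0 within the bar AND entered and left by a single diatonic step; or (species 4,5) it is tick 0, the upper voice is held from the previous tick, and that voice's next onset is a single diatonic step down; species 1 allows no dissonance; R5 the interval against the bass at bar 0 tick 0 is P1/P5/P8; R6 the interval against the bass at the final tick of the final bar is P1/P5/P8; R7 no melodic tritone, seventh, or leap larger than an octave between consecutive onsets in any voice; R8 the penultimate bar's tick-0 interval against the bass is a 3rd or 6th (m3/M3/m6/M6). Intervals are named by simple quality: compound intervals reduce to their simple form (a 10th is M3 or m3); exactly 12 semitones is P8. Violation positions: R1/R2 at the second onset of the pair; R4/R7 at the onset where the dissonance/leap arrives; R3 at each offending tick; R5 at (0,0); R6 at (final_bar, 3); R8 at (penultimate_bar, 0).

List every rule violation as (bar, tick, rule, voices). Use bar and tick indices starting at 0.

bar 0: v0=A3 v1=A4 v2=C5 downbeat m3
bar 1: v0=G3 v1=G4 v2=B4 downbeat M3
bar 2: v0=F3 v1=B3 v2=C4 downbeat P5
bar 3: v0=G3 v1=B3 v2=F4 downbeat m7
bar 4: v0=B3 v1=B4 v2=B4 downbeat P8
bar 5: v0=A3 v1=F4 v2=E4 downbeat P5
bar 6: v0=G3 v1=G4 v2=G4 downbeat P8
bar 7: v0=G3 v1=E4 v2=G4 downbeat P8
bar 8: v0=A3 v1=A4 v2=C5 downbeat m3
  -> R5 @ bar 0 tick 0 v(0, 2): opens on m3
  -> R1 @ bar 1 tick 0 v(0, 1): A3/A4 P8 -> G3/G4 P8 similar
  -> R2 @ bar 2 tick 0 v(0, 2): G3/B4 M3 -> F3/C4 P5 similar
  -> R4 @ bar 2 tick 0 v(0, 1): F3/B3 TT untreated
  -> R7 @ bar 2 tick 0 v(2,): B4->C4 leap 11st
  -> R4 @ bar 3 tick 0 v(0, 2): G3/F4 m7 untreated
  -> R2 @ bar 4 tick 0 v(0, 1): G3/B3 M3 -> B3/B4 P8 similar
  -> R2 @ bar 4 tick 0 v(0, 2): G3/F4 m7 -> B3/B4 P8 similar
  -> R2 @ bar 4 tick 0 v(1, 2): B3/F4 TT -> B4/B4 P1 similar
  -> R7 @ bar 4 tick 0 v(2,): F4->B4 leap 6st
  -> R2 @ bar 5 tick 0 v(0, 2): B3/B4 P8 -> A3/E4 P5 similar
  -> R3 @ bar 5 tick 0 v(1, 2): F4 above E4
  -> R7 @ bar 5 tick 0 v(1,): B4->F4 leap 6st
  -> R3 @ bar 5 tick 1 v(1, 2): F4 above E4
  -> R3 @ bar 5 tick 2 v(1, 2): F4 above E4
  -> R3 @ bar 5 tick 3 v(1, 2): F4 above E4
  -> R2 @ bar 6 tick 0 v(1, 2): F4/E4 m2 -> G4/G4 P1 similar
  -> R8 @ bar 7 tick 0 v(0, 2): penult P8 not 3rd/6th
  -> R2 @ bar 8 tick 0 v(0, 1): G3/E4 M6 -> A3/A4 P8 similar
  -> R6 @ bar 8 tick 3 v(0, 2): closes on m3

(0, 0, R5, (0, 2))
(1, 0, R1, (0, 1))
(2, 0, R2, (0, 2))
(2, 0, R4, (0, 1))
(2, 0, R7, (2,))
(3, 0, R4, (0, 2))
(4, 0, R2, (0, 1))
(4, 0, R2, (0, 2))
(4, 0, R2, (1, 2))
(4, 0, R7, (2,))
(5, 0, R2, (0, 2))
(5, 0, R3, (1, 2))
(5, 0, R7, (1,))
(5, 1, R3, (1, 2))
(5, 2, R3, (1, 2))
(5, 3, R3, (1, 2))
(6, 0, R2, (1, 2))
(7, 0, R8, (0, 2))
(8, 0, R2, (0, 1))
(8, 3, R6, (0, 2))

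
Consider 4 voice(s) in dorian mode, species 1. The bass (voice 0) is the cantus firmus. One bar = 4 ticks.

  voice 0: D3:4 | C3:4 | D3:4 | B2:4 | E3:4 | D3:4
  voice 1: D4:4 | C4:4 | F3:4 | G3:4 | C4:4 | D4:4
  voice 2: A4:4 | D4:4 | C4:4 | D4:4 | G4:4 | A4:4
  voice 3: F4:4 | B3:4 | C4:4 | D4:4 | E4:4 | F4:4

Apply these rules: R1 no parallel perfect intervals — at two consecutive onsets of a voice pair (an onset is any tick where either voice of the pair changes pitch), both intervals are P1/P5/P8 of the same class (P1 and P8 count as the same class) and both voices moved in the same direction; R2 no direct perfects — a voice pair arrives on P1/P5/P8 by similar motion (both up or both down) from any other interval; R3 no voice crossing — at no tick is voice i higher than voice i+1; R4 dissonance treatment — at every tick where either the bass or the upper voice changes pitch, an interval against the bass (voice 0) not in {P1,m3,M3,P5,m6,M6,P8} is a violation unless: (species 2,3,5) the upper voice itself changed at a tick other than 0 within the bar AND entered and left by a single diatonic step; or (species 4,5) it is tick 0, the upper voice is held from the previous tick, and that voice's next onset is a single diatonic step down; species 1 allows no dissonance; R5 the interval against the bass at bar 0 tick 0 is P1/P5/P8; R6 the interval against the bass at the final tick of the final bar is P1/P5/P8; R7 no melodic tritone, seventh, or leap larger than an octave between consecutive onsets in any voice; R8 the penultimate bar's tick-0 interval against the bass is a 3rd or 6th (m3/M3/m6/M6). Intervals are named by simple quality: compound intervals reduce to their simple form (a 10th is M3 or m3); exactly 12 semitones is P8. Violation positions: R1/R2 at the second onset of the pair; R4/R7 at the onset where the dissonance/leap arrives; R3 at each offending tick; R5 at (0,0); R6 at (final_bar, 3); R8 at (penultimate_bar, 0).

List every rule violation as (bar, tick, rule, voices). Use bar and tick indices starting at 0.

bar 0: v0=D3 v1=D4 v2=A4 v3=F4 downbeat m3
bar 1: v0=C3 v1=C4 v2=D4 v3=B3 downbeat M7
bar 2: v0=D3 v1=F3 v2=C4 v3=C4 downbeat m7
bar 3: v0=B2 v1=G3 v2=D4 v3=D4 downbeat m3
bar 4: v0=E3 v1=C4 v2=G4 v3=E4 downbeat P8
bar 5: v0=D3 v1=D4 v2=A4 v3=F4 downbeat m3
  -> R3 @ bar 0 tick 0 v(2, 3): A4 above F4
  -> R5 @ bar 0 tick 0 v(0, 3): opens on m3
  -> R3 @ bar 0 tick 1 v(2, 3): A4 above F4
  -> R3 @ bar 0 tick 2 v(2, 3): A4 above F4
  -> R3 @ bar 0 tick 3 v(2, 3): A4 above F4
  -> R1 @ bar 1 tick 0 v(0, 1): D3/D4 P8 -> C3/C4 P8 similar
  -> R3 @ bar 1 tick 0 v(2, 3): D4 above B3
  -> R4 @ bar 1 tick 0 v(0, 2): C3/D4 M2 untreated
  -> R4 @ bar 1 tick 0 v(0, 3): C3/B3 M7 untreated
  -> R7 @ bar 1 tick 0 v(3,): F4->B3 leap 6st
  -> R3 @ bar 1 tick 1 v(2, 3): D4 above B3
  -> R3 @ bar 1 tick 2 v(2, 3): D4 above B3
  -> R3 @ bar 1 tick 3 v(2, 3): D4 above B3
  -> R2 @ bar 2 tick 0 v(1, 2): C4/D4 M2 -> F3/C4 P5 similar
  -> R4 @ bar 2 tick 0 v(0, 2): D3/C4 m7 untreated
  -> R4 @ bar 2 tick 0 v(0, 3): D3/C4 m7 untreated
  -> R1 @ bar 3 tick 0 v(1, 2): F3/C4 P5 -> G3/D4 P5 similar
  -> R1 @ bar 3 tick 0 v(1, 3): F3/C4 P5 -> G3/D4 P5 similar
  -> R1 @ bar 3 tick 0 v(2, 3): C4/C4 P1 -> D4/D4 P1 similar
  -> R1 @ bar 4 tick 0 v(1, 2): G3/D4 P5 -> C4/G4 P5 similar
  -> R2 @ bar 4 tick 0 v(0, 3): B2/D4 m3 -> E3/E4 P8 similar
  -> R3 @ bar 4 tick 0 v(2, 3): G4 above E4
  -> R8 @ bar 4 tick 0 v(0, 3): penult P8 not 3rd/6th
  -> R3 @ bar 4 tick 1 v(2, 3): G4 above E4
  -> R3 @ bar 4 tick 2 v(2, 3): G4 above E4
  -> R3 @ bar 4 tick 3 v(2, 3): G4 above E4
  -> R1 @ bar 5 tick 0 v(1, 2): C4/G4 P5 -> D4/A4 P5 similar
  -> R3 @ bar 5 tick 0 v(2, 3): A4 above F4
  -> R3 @ bar 5 tick 1 v(2, 3): A4 above F4
  -> R3 @ bar 5 tick 2 v(2, 3): A4 above F4
  -> R3 @ bar 5 tick 3 v(2, 3): A4 above F4
  -> R6 @ bar 5 tick 3 v(0, 3): closes on m3

(0, 0, R3, (2, 3))
(0, 0, R5, (0, 3))
(0, 1, R3, (2, 3))
(0, 2, R3, (2, 3))
(0, 3, R3, (2, 3))
(1, 0, R1, (0, 1))
(1, 0, R3, (2, 3))
(1, 0, R4, (0, 2))
(1, 0, R4, (0, 3))
(1, 0, R7, (3,))
(1, 1, R3, (2, 3))
(1, 2, R3, (2, 3))
(1, 3, R3, (2, 3))
(2, 0, R2, (1, 2))
(2, 0, R4, (0, 2))
(2, 0, R4, (0, 3))
(3, 0, R1, (1, 2))
(3, 0, R1, (1, 3))
(3, 0, R1, (2, 3))
(4, 0, R1, (1, 2))
(4, 0, R2, (0, 3))
(4, 0, R3, (2, 3))
(4, 0, R8, (0, 3))
(4, 1, R3, (2, 3))
(4, 2, R3, (2, 3))
(4, 3, R3, (2, 3))
(5, 0, R1, (1, 2))
(5, 0, R3, (2, 3))
(5, 1, R3, (2, 3))
(5, 2, R3, (2, 3))
(5, 3, R3, (2, 3))
(5, 3, R6, (0, 3))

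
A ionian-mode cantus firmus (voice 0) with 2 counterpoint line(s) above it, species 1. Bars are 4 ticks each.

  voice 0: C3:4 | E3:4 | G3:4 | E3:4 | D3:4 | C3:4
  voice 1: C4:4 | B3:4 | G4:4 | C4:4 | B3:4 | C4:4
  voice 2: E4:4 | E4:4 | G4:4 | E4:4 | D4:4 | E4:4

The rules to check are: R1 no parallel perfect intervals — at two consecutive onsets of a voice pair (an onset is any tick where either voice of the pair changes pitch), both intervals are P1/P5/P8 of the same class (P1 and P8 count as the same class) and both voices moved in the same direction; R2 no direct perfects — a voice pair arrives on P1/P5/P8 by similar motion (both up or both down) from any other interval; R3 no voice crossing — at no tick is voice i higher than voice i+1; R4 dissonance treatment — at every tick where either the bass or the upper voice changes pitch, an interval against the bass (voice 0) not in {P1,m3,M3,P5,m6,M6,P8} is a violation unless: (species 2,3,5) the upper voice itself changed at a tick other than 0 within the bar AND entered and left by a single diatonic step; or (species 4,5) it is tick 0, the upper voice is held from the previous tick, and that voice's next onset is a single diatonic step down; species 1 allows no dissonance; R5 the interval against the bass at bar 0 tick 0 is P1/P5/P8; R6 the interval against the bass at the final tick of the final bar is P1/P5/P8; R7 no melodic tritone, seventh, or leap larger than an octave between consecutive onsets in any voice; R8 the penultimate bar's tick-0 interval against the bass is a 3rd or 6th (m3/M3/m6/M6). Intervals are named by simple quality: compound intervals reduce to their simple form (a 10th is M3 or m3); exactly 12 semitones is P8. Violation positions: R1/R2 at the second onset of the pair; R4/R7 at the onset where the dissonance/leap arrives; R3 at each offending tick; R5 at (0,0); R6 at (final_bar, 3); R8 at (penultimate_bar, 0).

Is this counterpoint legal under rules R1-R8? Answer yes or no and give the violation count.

bar 0: v0=C3 v1=C4 v2=E4 (M3)
bar 1: v0=E3 v1=B3 v2=E4 (P8)
bar 2: v0=G3 v1=G4 v2=G4 (P8)
bar 3: v0=E3 v1=C4 v2=E4 (P8)
bar 4: v0=D3 v1=B3 v2=D4 (P8)
bar 5: v0=C3 v1=C4 v2=E4 (M3)
  R5 @ bar0.0: opens on M3
  R1 @ bar2.0: E3/E4 P8 -> G3/G4 P8 similar
  R2 @ bar2.0: E3/B3 P5 -> G3/G4 P8 similar
  R2 @ bar2.0: B3/E4 P4 -> G4/G4 P1 similar
  R1 @ bar3.0: G3/G4 P8 -> E3/E4 P8 similar
  R1 @ bar4.0: E3/E4 P8 -> D3/D4 P8 similar
  R8 @ bar4.0: penult P8 not 3rd/6th
  R6 @ bar5.3: closes on M3

No (8 violations)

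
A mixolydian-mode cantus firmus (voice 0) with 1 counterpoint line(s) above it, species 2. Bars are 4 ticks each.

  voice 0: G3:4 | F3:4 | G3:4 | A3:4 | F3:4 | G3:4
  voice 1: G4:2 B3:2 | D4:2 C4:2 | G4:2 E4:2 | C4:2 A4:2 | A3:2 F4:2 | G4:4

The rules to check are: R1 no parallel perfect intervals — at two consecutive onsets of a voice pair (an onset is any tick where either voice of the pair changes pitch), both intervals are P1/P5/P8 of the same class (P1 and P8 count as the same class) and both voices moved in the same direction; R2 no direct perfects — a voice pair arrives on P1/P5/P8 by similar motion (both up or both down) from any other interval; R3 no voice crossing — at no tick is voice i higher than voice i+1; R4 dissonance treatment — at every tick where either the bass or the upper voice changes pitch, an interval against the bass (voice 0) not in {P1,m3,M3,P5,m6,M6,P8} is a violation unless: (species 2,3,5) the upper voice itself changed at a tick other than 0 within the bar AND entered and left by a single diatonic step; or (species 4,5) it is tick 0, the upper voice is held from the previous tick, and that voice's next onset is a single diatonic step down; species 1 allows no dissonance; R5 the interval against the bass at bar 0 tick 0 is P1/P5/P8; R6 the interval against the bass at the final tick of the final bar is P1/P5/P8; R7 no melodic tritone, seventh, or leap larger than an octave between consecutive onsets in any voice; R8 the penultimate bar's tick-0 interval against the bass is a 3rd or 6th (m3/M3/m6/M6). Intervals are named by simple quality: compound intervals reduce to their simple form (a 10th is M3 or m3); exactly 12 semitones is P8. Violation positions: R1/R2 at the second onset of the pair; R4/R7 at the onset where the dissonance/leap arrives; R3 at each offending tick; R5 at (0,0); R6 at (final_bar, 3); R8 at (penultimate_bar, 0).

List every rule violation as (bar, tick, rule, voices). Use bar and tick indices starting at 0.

bar 0: v0=G3 v1=G4 downbeat P8
bar 1: v0=F3 v1=D4 downbeat M6
bar 2: v0=G3 v1=G4 downbeat P8
bar 3: v0=A3 v1=C4 downbeat m3
bar 4: v0=F3 v1=A3 downbeat M3
bar 5: v0=G3 v1=G4 downbeat P8
  -> R2 @ bar 2 tick 0 v(0, 1): F3/C4 P5 -> G3/G4 P8 similar
  -> R1 @ bar 5 tick 0 v(0, 1): F3/F4 P8 -> G3/G4 P8 similar

(2, 0, R2, (0, 1))
(5, 0, R1, (0, 1))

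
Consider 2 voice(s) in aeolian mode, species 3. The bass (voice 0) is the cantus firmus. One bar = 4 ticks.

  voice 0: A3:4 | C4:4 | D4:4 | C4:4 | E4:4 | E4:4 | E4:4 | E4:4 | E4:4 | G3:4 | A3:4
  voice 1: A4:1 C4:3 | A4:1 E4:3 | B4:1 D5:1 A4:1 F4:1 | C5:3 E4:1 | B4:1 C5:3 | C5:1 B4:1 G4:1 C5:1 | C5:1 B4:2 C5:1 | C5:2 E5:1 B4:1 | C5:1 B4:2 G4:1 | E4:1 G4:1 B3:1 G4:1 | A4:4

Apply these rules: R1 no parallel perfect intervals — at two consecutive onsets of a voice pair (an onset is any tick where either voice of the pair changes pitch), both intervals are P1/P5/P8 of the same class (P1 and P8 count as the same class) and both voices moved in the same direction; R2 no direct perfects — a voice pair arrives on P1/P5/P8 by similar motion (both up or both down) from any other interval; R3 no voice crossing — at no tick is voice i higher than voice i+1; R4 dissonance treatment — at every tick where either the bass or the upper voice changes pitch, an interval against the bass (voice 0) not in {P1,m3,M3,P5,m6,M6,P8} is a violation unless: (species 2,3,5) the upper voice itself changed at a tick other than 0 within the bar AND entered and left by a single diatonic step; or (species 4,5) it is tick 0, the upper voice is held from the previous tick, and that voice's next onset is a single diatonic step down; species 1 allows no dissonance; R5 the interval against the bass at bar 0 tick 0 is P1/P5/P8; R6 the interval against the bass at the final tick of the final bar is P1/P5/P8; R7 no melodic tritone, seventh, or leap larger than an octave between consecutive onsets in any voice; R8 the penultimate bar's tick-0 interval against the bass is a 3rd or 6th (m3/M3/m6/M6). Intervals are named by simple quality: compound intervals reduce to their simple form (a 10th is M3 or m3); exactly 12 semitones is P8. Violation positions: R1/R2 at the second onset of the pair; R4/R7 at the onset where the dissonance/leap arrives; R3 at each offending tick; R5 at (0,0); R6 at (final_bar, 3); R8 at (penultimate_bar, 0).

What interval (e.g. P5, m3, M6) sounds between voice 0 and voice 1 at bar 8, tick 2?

P5

voice 0=E4 voice 1=B4 -> P5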